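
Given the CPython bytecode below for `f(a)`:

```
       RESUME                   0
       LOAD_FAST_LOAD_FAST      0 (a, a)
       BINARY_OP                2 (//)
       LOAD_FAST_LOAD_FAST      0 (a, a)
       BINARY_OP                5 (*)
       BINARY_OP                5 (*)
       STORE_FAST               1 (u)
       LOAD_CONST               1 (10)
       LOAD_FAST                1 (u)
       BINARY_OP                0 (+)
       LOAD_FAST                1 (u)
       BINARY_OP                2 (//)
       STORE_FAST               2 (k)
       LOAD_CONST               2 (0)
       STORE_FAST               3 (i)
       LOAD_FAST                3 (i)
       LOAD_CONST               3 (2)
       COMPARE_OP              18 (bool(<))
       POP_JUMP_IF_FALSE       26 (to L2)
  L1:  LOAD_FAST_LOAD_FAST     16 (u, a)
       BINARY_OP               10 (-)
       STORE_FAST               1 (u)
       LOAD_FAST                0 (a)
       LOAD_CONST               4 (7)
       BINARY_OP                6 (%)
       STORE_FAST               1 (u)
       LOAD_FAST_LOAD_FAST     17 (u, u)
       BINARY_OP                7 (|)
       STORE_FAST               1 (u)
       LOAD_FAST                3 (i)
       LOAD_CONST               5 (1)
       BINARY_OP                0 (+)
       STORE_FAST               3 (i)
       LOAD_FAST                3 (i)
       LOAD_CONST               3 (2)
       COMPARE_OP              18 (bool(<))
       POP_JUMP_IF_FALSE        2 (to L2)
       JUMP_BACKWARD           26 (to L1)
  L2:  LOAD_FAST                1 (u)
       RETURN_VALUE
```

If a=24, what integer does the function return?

3

LOAD_FAST_LOAD_FAST a,a → push 24,24. Stack: [24, 24]
BINARY_OP // → 24 // 24 = 1. Stack: [1]
LOAD_FAST_LOAD_FAST a,a → push 24,24. Stack: [1, 24, 24]
BINARY_OP * → 24 * 24 = 576. Stack: [1, 576]
BINARY_OP * → 1 * 576 = 576. Stack: [576]
STORE_FAST u → u=576. Stack: []
LOAD_CONST → push 10. Stack: [10]
LOAD_FAST u → push 576. Stack: [10, 576]
BINARY_OP + → 10 + 576 = 586. Stack: [586]
LOAD_FAST u → push 576. Stack: [586, 576]
BINARY_OP // → 586 // 576 = 1. Stack: [1]
STORE_FAST k → k=1. Stack: []
LOAD_CONST → push 0. Stack: [0]
STORE_FAST i → i=0. Stack: []
LOAD_FAST i → push 0. Stack: [0]
LOAD_CONST → push 2. Stack: [0, 2]
COMPARE_OP bool(<) → 0 vs 2 = True. Stack: [True]
POP_JUMP_IF_FALSE → pop True; no jump. Stack: []
LOAD_FAST_LOAD_FAST u,a → push 576,24. Stack: [576, 24]
BINARY_OP - → 576 - 24 = 552. Stack: [552]
STORE_FAST u → u=552. Stack: []
LOAD_FAST a → push 24. Stack: [24]
LOAD_CONST → push 7. Stack: [24, 7]
BINARY_OP % → 24 % 7 = 3. Stack: [3]
STORE_FAST u → u=3. Stack: []
LOAD_FAST_LOAD_FAST u,u → push 3,3. Stack: [3, 3]
BINARY_OP | → 3 | 3 = 3. Stack: [3]
STORE_FAST u → u=3. Stack: []
LOAD_FAST i → push 0. Stack: [0]
LOAD_CONST → push 1. Stack: [0, 1]
BINARY_OP + → 0 + 1 = 1. Stack: [1]
STORE_FAST i → i=1. Stack: []
LOAD_FAST i → push 1. Stack: [1]
LOAD_CONST → push 2. Stack: [1, 2]
COMPARE_OP bool(<) → 1 vs 2 = True. Stack: [True]
POP_JUMP_IF_FALSE → pop True; no jump. Stack: []
LOAD_FAST_LOAD_FAST u,a → push 3,24. Stack: [3, 24]
BINARY_OP - → 3 - 24 = -21. Stack: [-21]
STORE_FAST u → u=-21. Stack: []
LOAD_FAST a → push 24. Stack: [24]
LOAD_CONST → push 7. Stack: [24, 7]
BINARY_OP % → 24 % 7 = 3. Stack: [3]
STORE_FAST u → u=3. Stack: []
LOAD_FAST_LOAD_FAST u,u → push 3,3. Stack: [3, 3]
BINARY_OP | → 3 | 3 = 3. Stack: [3]
STORE_FAST u → u=3. Stack: []
LOAD_FAST i → push 1. Stack: [1]
LOAD_CONST → push 1. Stack: [1, 1]
BINARY_OP + → 1 + 1 = 2. Stack: [2]
STORE_FAST i → i=2. Stack: []
LOAD_FAST i → push 2. Stack: [2]
LOAD_CONST → push 2. Stack: [2, 2]
COMPARE_OP bool(<) → 2 vs 2 = False. Stack: [False]
POP_JUMP_IF_FALSE → pop False; jump. Stack: []
LOAD_FAST u → push 3. Stack: [3]
RETURN_VALUE → return 3.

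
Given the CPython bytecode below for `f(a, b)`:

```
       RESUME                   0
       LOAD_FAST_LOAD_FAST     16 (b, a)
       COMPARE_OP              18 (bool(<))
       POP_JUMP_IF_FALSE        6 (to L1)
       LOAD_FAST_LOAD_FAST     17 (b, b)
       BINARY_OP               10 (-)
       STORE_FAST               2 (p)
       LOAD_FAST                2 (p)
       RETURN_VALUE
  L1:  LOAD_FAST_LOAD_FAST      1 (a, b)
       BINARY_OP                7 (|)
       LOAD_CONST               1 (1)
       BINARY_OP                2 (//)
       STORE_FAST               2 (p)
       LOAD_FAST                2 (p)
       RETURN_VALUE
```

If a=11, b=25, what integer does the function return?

LOAD_FAST_LOAD_FAST b,a → push 25,11. Stack: [25, 11]
COMPARE_OP bool(<) → 25 vs 11 = False. Stack: [False]
POP_JUMP_IF_FALSE → pop False; jump. Stack: []
LOAD_FAST_LOAD_FAST a,b → push 11,25. Stack: [11, 25]
BINARY_OP | → 11 | 25 = 27. Stack: [27]
LOAD_CONST → push 1. Stack: [27, 1]
BINARY_OP // → 27 // 1 = 27. Stack: [27]
STORE_FAST p → p=27. Stack: []
LOAD_FAST p → push 27. Stack: [27]
RETURN_VALUE → return 27.

27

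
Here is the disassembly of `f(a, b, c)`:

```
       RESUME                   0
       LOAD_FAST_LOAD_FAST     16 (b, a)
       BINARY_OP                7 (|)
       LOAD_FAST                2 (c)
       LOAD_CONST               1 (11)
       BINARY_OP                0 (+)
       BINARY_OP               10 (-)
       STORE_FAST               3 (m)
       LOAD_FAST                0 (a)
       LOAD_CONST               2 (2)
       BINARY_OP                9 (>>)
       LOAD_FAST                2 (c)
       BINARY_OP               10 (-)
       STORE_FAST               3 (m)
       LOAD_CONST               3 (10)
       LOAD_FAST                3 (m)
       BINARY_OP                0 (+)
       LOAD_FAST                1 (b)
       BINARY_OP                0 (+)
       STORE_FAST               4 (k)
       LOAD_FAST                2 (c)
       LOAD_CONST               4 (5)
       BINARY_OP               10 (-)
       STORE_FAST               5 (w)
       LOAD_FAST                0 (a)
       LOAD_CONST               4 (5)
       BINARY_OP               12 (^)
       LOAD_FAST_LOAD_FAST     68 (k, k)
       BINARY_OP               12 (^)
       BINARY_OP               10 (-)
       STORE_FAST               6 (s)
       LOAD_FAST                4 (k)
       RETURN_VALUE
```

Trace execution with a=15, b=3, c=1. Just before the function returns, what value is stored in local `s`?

10

LOAD_FAST_LOAD_FAST b,a → push 3,15. Stack: [3, 15]
BINARY_OP | → 3 | 15 = 15. Stack: [15]
LOAD_FAST c → push 1. Stack: [15, 1]
LOAD_CONST → push 11. Stack: [15, 1, 11]
BINARY_OP + → 1 + 11 = 12. Stack: [15, 12]
BINARY_OP - → 15 - 12 = 3. Stack: [3]
STORE_FAST m → m=3. Stack: []
LOAD_FAST a → push 15. Stack: [15]
LOAD_CONST → push 2. Stack: [15, 2]
BINARY_OP >> → 15 >> 2 = 3. Stack: [3]
LOAD_FAST c → push 1. Stack: [3, 1]
BINARY_OP - → 3 - 1 = 2. Stack: [2]
STORE_FAST m → m=2. Stack: []
LOAD_CONST → push 10. Stack: [10]
LOAD_FAST m → push 2. Stack: [10, 2]
BINARY_OP + → 10 + 2 = 12. Stack: [12]
LOAD_FAST b → push 3. Stack: [12, 3]
BINARY_OP + → 12 + 3 = 15. Stack: [15]
STORE_FAST k → k=15. Stack: []
LOAD_FAST c → push 1. Stack: [1]
LOAD_CONST → push 5. Stack: [1, 5]
BINARY_OP - → 1 - 5 = -4. Stack: [-4]
STORE_FAST w → w=-4. Stack: []
LOAD_FAST a → push 15. Stack: [15]
LOAD_CONST → push 5. Stack: [15, 5]
BINARY_OP ^ → 15 ^ 5 = 10. Stack: [10]
LOAD_FAST_LOAD_FAST k,k → push 15,15. Stack: [10, 15, 15]
BINARY_OP ^ → 15 ^ 15 = 0. Stack: [10, 0]
BINARY_OP - → 10 - 0 = 10. Stack: [10]
STORE_FAST s → s=10. Stack: []
LOAD_FAST k → push 15. Stack: [15]
RETURN_VALUE → return 15.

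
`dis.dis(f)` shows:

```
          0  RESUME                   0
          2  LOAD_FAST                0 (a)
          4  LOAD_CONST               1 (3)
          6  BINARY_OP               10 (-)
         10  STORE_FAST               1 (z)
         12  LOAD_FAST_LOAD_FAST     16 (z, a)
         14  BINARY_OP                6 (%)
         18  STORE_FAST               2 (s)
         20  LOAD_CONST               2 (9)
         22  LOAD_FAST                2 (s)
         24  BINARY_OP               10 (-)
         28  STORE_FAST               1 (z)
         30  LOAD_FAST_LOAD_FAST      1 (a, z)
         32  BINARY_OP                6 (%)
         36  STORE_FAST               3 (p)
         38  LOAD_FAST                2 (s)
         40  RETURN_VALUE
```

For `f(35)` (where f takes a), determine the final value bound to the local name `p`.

-11

LOAD_FAST a → push 35. Stack: [35]
LOAD_CONST → push 3. Stack: [35, 3]
BINARY_OP - → 35 - 3 = 32. Stack: [32]
STORE_FAST z → z=32. Stack: []
LOAD_FAST_LOAD_FAST z,a → push 32,35. Stack: [32, 35]
BINARY_OP % → 32 % 35 = 32. Stack: [32]
STORE_FAST s → s=32. Stack: []
LOAD_CONST → push 9. Stack: [9]
LOAD_FAST s → push 32. Stack: [9, 32]
BINARY_OP - → 9 - 32 = -23. Stack: [-23]
STORE_FAST z → z=-23. Stack: []
LOAD_FAST_LOAD_FAST a,z → push 35,-23. Stack: [35, -23]
BINARY_OP % → 35 % -23 = -11. Stack: [-11]
STORE_FAST p → p=-11. Stack: []
LOAD_FAST s → push 32. Stack: [32]
RETURN_VALUE → return 32.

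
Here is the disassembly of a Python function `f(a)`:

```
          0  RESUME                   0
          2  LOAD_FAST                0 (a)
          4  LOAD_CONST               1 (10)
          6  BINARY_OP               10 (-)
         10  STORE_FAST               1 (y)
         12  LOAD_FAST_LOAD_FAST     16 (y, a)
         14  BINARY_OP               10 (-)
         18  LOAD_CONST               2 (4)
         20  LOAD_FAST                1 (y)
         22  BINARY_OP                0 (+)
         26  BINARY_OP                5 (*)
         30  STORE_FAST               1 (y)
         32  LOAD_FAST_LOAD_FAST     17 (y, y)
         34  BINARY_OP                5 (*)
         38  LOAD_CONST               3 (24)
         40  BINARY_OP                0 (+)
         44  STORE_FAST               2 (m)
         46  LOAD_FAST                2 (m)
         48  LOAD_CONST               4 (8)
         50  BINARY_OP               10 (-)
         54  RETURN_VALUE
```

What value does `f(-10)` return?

LOAD_FAST a → push -10. Stack: [-10]
LOAD_CONST → push 10. Stack: [-10, 10]
BINARY_OP - → -10 - 10 = -20. Stack: [-20]
STORE_FAST y → y=-20. Stack: []
LOAD_FAST_LOAD_FAST y,a → push -20,-10. Stack: [-20, -10]
BINARY_OP - → -20 - -10 = -10. Stack: [-10]
LOAD_CONST → push 4. Stack: [-10, 4]
LOAD_FAST y → push -20. Stack: [-10, 4, -20]
BINARY_OP + → 4 + -20 = -16. Stack: [-10, -16]
BINARY_OP * → -10 * -16 = 160. Stack: [160]
STORE_FAST y → y=160. Stack: []
LOAD_FAST_LOAD_FAST y,y → push 160,160. Stack: [160, 160]
BINARY_OP * → 160 * 160 = 25600. Stack: [25600]
LOAD_CONST → push 24. Stack: [25600, 24]
BINARY_OP + → 25600 + 24 = 25624. Stack: [25624]
STORE_FAST m → m=25624. Stack: []
LOAD_FAST m → push 25624. Stack: [25624]
LOAD_CONST → push 8. Stack: [25624, 8]
BINARY_OP - → 25624 - 8 = 25616. Stack: [25616]
RETURN_VALUE → return 25616.

25616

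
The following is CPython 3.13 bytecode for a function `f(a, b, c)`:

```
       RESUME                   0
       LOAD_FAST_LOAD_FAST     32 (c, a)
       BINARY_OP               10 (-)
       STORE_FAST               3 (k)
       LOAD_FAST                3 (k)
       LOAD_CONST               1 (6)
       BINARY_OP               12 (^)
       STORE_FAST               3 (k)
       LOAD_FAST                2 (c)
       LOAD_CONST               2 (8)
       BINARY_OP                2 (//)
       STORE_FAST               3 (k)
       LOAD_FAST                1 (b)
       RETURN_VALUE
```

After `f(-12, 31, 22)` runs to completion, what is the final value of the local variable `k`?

2

LOAD_FAST_LOAD_FAST c,a → push 22,-12. Stack: [22, -12]
BINARY_OP - → 22 - -12 = 34. Stack: [34]
STORE_FAST k → k=34. Stack: []
LOAD_FAST k → push 34. Stack: [34]
LOAD_CONST → push 6. Stack: [34, 6]
BINARY_OP ^ → 34 ^ 6 = 36. Stack: [36]
STORE_FAST k → k=36. Stack: []
LOAD_FAST c → push 22. Stack: [22]
LOAD_CONST → push 8. Stack: [22, 8]
BINARY_OP // → 22 // 8 = 2. Stack: [2]
STORE_FAST k → k=2. Stack: []
LOAD_FAST b → push 31. Stack: [31]
RETURN_VALUE → return 31.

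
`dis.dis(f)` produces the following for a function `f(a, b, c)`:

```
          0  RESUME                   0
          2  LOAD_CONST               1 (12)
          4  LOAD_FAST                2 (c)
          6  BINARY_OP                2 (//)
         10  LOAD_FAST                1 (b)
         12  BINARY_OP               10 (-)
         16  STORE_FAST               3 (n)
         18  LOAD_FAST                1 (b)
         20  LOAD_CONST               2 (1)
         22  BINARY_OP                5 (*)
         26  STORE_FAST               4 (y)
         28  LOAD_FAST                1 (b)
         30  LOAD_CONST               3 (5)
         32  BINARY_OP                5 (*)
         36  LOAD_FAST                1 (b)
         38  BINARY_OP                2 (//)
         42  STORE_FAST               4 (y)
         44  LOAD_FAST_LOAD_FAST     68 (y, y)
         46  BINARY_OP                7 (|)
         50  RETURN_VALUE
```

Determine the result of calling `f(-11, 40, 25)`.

LOAD_CONST → push 12. Stack: [12]
LOAD_FAST c → push 25. Stack: [12, 25]
BINARY_OP // → 12 // 25 = 0. Stack: [0]
LOAD_FAST b → push 40. Stack: [0, 40]
BINARY_OP - → 0 - 40 = -40. Stack: [-40]
STORE_FAST n → n=-40. Stack: []
LOAD_FAST b → push 40. Stack: [40]
LOAD_CONST → push 1. Stack: [40, 1]
BINARY_OP * → 40 * 1 = 40. Stack: [40]
STORE_FAST y → y=40. Stack: []
LOAD_FAST b → push 40. Stack: [40]
LOAD_CONST → push 5. Stack: [40, 5]
BINARY_OP * → 40 * 5 = 200. Stack: [200]
LOAD_FAST b → push 40. Stack: [200, 40]
BINARY_OP // → 200 // 40 = 5. Stack: [5]
STORE_FAST y → y=5. Stack: []
LOAD_FAST_LOAD_FAST y,y → push 5,5. Stack: [5, 5]
BINARY_OP | → 5 | 5 = 5. Stack: [5]
RETURN_VALUE → return 5.

5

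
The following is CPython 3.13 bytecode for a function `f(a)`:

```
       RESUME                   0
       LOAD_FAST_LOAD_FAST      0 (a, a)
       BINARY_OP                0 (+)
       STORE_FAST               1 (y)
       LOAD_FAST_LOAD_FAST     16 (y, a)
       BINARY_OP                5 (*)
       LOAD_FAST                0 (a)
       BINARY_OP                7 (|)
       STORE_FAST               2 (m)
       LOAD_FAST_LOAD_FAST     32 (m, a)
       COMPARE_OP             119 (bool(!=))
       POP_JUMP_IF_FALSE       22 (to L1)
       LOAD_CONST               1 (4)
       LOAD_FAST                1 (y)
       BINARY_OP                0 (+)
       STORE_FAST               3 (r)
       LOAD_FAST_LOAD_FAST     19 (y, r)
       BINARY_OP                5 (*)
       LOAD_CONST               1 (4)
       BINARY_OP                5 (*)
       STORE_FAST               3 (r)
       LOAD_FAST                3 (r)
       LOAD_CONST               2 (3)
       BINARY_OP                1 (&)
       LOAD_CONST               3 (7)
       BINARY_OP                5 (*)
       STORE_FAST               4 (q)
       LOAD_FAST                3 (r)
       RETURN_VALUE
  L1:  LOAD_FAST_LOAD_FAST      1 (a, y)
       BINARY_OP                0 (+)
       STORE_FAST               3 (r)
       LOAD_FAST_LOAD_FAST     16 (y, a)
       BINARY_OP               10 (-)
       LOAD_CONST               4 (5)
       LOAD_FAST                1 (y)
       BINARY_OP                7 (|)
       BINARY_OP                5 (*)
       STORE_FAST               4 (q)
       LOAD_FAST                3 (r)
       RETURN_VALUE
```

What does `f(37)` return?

LOAD_FAST_LOAD_FAST a,a → push 37,37. Stack: [37, 37]
BINARY_OP + → 37 + 37 = 74. Stack: [74]
STORE_FAST y → y=74. Stack: []
LOAD_FAST_LOAD_FAST y,a → push 74,37. Stack: [74, 37]
BINARY_OP * → 74 * 37 = 2738. Stack: [2738]
LOAD_FAST a → push 37. Stack: [2738, 37]
BINARY_OP | → 2738 | 37 = 2743. Stack: [2743]
STORE_FAST m → m=2743. Stack: []
LOAD_FAST_LOAD_FAST m,a → push 2743,37. Stack: [2743, 37]
COMPARE_OP bool(!=) → 2743 vs 37 = True. Stack: [True]
POP_JUMP_IF_FALSE → pop True; no jump. Stack: []
LOAD_CONST → push 4. Stack: [4]
LOAD_FAST y → push 74. Stack: [4, 74]
BINARY_OP + → 4 + 74 = 78. Stack: [78]
STORE_FAST r → r=78. Stack: []
LOAD_FAST_LOAD_FAST y,r → push 74,78. Stack: [74, 78]
BINARY_OP * → 74 * 78 = 5772. Stack: [5772]
LOAD_CONST → push 4. Stack: [5772, 4]
BINARY_OP * → 5772 * 4 = 23088. Stack: [23088]
STORE_FAST r → r=23088. Stack: []
LOAD_FAST r → push 23088. Stack: [23088]
LOAD_CONST → push 3. Stack: [23088, 3]
BINARY_OP & → 23088 & 3 = 0. Stack: [0]
LOAD_CONST → push 7. Stack: [0, 7]
BINARY_OP * → 0 * 7 = 0. Stack: [0]
STORE_FAST q → q=0. Stack: []
LOAD_FAST r → push 23088. Stack: [23088]
RETURN_VALUE → return 23088.

23088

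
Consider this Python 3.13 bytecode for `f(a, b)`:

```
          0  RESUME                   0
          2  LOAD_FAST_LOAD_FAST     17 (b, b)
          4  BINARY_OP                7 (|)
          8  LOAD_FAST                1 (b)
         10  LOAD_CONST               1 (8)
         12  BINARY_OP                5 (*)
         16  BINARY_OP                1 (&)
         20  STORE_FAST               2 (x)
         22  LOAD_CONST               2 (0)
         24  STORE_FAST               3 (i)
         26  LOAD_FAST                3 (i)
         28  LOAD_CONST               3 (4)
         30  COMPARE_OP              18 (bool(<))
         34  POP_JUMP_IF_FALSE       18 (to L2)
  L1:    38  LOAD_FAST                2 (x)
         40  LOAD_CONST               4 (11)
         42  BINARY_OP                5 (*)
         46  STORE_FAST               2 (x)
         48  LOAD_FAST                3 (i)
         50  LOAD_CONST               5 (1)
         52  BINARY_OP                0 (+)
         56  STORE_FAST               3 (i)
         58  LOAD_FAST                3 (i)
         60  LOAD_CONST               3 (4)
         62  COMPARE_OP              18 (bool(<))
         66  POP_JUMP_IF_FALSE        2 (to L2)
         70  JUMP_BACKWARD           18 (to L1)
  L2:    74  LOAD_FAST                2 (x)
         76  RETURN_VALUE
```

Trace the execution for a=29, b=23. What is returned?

LOAD_FAST_LOAD_FAST b,b → push 23,23. Stack: [23, 23]
BINARY_OP | → 23 | 23 = 23. Stack: [23]
LOAD_FAST b → push 23. Stack: [23, 23]
LOAD_CONST → push 8. Stack: [23, 23, 8]
BINARY_OP * → 23 * 8 = 184. Stack: [23, 184]
BINARY_OP & → 23 & 184 = 16. Stack: [16]
STORE_FAST x → x=16. Stack: []
LOAD_CONST → push 0. Stack: [0]
STORE_FAST i → i=0. Stack: []
LOAD_FAST i → push 0. Stack: [0]
LOAD_CONST → push 4. Stack: [0, 4]
COMPARE_OP bool(<) → 0 vs 4 = True. Stack: [True]
POP_JUMP_IF_FALSE → pop True; no jump. Stack: []
LOAD_FAST x → push 16. Stack: [16]
LOAD_CONST → push 11. Stack: [16, 11]
BINARY_OP * → 16 * 11 = 176. Stack: [176]
STORE_FAST x → x=176. Stack: []
LOAD_FAST i → push 0. Stack: [0]
LOAD_CONST → push 1. Stack: [0, 1]
BINARY_OP + → 0 + 1 = 1. Stack: [1]
STORE_FAST i → i=1. Stack: []
LOAD_FAST i → push 1. Stack: [1]
LOAD_CONST → push 4. Stack: [1, 4]
COMPARE_OP bool(<) → 1 vs 4 = True. Stack: [True]
POP_JUMP_IF_FALSE → pop True; no jump. Stack: []
LOAD_FAST x → push 176. Stack: [176]
LOAD_CONST → push 11. Stack: [176, 11]
BINARY_OP * → 176 * 11 = 1936. Stack: [1936]
STORE_FAST x → x=1936. Stack: []
LOAD_FAST i → push 1. Stack: [1]
LOAD_CONST → push 1. Stack: [1, 1]
BINARY_OP + → 1 + 1 = 2. Stack: [2]
STORE_FAST i → i=2. Stack: []
LOAD_FAST i → push 2. Stack: [2]
LOAD_CONST → push 4. Stack: [2, 4]
COMPARE_OP bool(<) → 2 vs 4 = True. Stack: [True]
POP_JUMP_IF_FALSE → pop True; no jump. Stack: []
LOAD_FAST x → push 1936. Stack: [1936]
LOAD_CONST → push 11. Stack: [1936, 11]
BINARY_OP * → 1936 * 11 = 21296. Stack: [21296]
STORE_FAST x → x=21296. Stack: []
LOAD_FAST i → push 2. Stack: [2]
LOAD_CONST → push 1. Stack: [2, 1]
BINARY_OP + → 2 + 1 = 3. Stack: [3]
STORE_FAST i → i=3. Stack: []
LOAD_FAST i → push 3. Stack: [3]
LOAD_CONST → push 4. Stack: [3, 4]
COMPARE_OP bool(<) → 3 vs 4 = True. Stack: [True]
POP_JUMP_IF_FALSE → pop True; no jump. Stack: []
LOAD_FAST x → push 21296. Stack: [21296]
LOAD_CONST → push 11. Stack: [21296, 11]
BINARY_OP * → 21296 * 11 = 234256. Stack: [234256]
STORE_FAST x → x=234256. Stack: []
LOAD_FAST i → push 3. Stack: [3]
LOAD_CONST → push 1. Stack: [3, 1]
BINARY_OP + → 3 + 1 = 4. Stack: [4]
STORE_FAST i → i=4. Stack: []
LOAD_FAST i → push 4. Stack: [4]
LOAD_CONST → push 4. Stack: [4, 4]
COMPARE_OP bool(<) → 4 vs 4 = False. Stack: [False]
POP_JUMP_IF_FALSE → pop False; jump. Stack: []
LOAD_FAST x → push 234256. Stack: [234256]
RETURN_VALUE → return 234256.

234256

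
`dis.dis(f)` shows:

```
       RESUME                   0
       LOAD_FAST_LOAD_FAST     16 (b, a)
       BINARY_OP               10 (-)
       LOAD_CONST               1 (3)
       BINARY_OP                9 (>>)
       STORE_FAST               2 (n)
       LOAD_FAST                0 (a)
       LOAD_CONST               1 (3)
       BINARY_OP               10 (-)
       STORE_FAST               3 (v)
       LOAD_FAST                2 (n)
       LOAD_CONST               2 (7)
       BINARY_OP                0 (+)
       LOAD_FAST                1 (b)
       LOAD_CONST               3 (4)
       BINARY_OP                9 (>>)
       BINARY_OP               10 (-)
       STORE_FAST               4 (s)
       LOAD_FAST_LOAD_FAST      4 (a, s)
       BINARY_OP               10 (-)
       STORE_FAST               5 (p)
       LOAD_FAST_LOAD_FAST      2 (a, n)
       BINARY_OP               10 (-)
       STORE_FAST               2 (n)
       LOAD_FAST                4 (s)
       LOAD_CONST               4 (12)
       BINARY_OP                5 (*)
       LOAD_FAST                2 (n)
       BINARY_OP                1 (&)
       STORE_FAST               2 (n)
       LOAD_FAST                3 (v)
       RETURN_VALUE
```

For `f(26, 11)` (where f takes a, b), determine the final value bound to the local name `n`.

LOAD_FAST_LOAD_FAST b,a → push 11,26. Stack: [11, 26]
BINARY_OP - → 11 - 26 = -15. Stack: [-15]
LOAD_CONST → push 3. Stack: [-15, 3]
BINARY_OP >> → -15 >> 3 = -2. Stack: [-2]
STORE_FAST n → n=-2. Stack: []
LOAD_FAST a → push 26. Stack: [26]
LOAD_CONST → push 3. Stack: [26, 3]
BINARY_OP - → 26 - 3 = 23. Stack: [23]
STORE_FAST v → v=23. Stack: []
LOAD_FAST n → push -2. Stack: [-2]
LOAD_CONST → push 7. Stack: [-2, 7]
BINARY_OP + → -2 + 7 = 5. Stack: [5]
LOAD_FAST b → push 11. Stack: [5, 11]
LOAD_CONST → push 4. Stack: [5, 11, 4]
BINARY_OP >> → 11 >> 4 = 0. Stack: [5, 0]
BINARY_OP - → 5 - 0 = 5. Stack: [5]
STORE_FAST s → s=5. Stack: []
LOAD_FAST_LOAD_FAST a,s → push 26,5. Stack: [26, 5]
BINARY_OP - → 26 - 5 = 21. Stack: [21]
STORE_FAST p → p=21. Stack: []
LOAD_FAST_LOAD_FAST a,n → push 26,-2. Stack: [26, -2]
BINARY_OP - → 26 - -2 = 28. Stack: [28]
STORE_FAST n → n=28. Stack: []
LOAD_FAST s → push 5. Stack: [5]
LOAD_CONST → push 12. Stack: [5, 12]
BINARY_OP * → 5 * 12 = 60. Stack: [60]
LOAD_FAST n → push 28. Stack: [60, 28]
BINARY_OP & → 60 & 28 = 28. Stack: [28]
STORE_FAST n → n=28. Stack: []
LOAD_FAST v → push 23. Stack: [23]
RETURN_VALUE → return 23.

28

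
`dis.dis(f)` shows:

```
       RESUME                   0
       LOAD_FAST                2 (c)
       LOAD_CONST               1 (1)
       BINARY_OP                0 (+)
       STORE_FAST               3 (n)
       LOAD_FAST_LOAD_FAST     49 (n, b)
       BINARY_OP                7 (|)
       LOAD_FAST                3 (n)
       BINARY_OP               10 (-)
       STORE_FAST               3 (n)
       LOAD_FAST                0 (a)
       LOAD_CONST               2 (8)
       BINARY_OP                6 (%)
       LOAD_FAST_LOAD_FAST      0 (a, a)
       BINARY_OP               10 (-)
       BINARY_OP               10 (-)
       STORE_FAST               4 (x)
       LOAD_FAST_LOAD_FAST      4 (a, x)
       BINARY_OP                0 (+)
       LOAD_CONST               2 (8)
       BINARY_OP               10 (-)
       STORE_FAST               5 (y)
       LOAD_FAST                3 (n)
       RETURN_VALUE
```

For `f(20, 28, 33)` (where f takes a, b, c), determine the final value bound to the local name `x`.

4

LOAD_FAST c → push 33. Stack: [33]
LOAD_CONST → push 1. Stack: [33, 1]
BINARY_OP + → 33 + 1 = 34. Stack: [34]
STORE_FAST n → n=34. Stack: []
LOAD_FAST_LOAD_FAST n,b → push 34,28. Stack: [34, 28]
BINARY_OP | → 34 | 28 = 62. Stack: [62]
LOAD_FAST n → push 34. Stack: [62, 34]
BINARY_OP - → 62 - 34 = 28. Stack: [28]
STORE_FAST n → n=28. Stack: []
LOAD_FAST a → push 20. Stack: [20]
LOAD_CONST → push 8. Stack: [20, 8]
BINARY_OP % → 20 % 8 = 4. Stack: [4]
LOAD_FAST_LOAD_FAST a,a → push 20,20. Stack: [4, 20, 20]
BINARY_OP - → 20 - 20 = 0. Stack: [4, 0]
BINARY_OP - → 4 - 0 = 4. Stack: [4]
STORE_FAST x → x=4. Stack: []
LOAD_FAST_LOAD_FAST a,x → push 20,4. Stack: [20, 4]
BINARY_OP + → 20 + 4 = 24. Stack: [24]
LOAD_CONST → push 8. Stack: [24, 8]
BINARY_OP - → 24 - 8 = 16. Stack: [16]
STORE_FAST y → y=16. Stack: []
LOAD_FAST n → push 28. Stack: [28]
RETURN_VALUE → return 28.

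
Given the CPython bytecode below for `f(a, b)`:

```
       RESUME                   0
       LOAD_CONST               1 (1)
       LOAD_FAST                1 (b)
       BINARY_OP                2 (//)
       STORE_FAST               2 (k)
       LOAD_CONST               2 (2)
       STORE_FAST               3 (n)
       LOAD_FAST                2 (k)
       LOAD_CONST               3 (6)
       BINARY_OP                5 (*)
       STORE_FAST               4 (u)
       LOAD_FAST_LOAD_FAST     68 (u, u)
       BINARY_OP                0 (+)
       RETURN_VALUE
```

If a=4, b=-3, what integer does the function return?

LOAD_CONST → push 1. Stack: [1]
LOAD_FAST b → push -3. Stack: [1, -3]
BINARY_OP // → 1 // -3 = -1. Stack: [-1]
STORE_FAST k → k=-1. Stack: []
LOAD_CONST → push 2. Stack: [2]
STORE_FAST n → n=2. Stack: []
LOAD_FAST k → push -1. Stack: [-1]
LOAD_CONST → push 6. Stack: [-1, 6]
BINARY_OP * → -1 * 6 = -6. Stack: [-6]
STORE_FAST u → u=-6. Stack: []
LOAD_FAST_LOAD_FAST u,u → push -6,-6. Stack: [-6, -6]
BINARY_OP + → -6 + -6 = -12. Stack: [-12]
RETURN_VALUE → return -12.

-12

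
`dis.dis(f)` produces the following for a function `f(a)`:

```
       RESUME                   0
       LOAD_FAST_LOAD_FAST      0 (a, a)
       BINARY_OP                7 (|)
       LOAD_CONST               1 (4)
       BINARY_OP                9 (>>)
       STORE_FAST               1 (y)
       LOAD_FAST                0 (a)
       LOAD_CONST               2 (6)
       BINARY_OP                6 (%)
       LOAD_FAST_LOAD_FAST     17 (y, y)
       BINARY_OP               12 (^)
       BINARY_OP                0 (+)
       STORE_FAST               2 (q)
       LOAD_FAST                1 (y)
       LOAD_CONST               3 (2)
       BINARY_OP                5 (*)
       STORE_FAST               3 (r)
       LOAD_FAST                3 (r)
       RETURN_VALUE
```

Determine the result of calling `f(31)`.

2

LOAD_FAST_LOAD_FAST a,a → push 31,31. Stack: [31, 31]
BINARY_OP | → 31 | 31 = 31. Stack: [31]
LOAD_CONST → push 4. Stack: [31, 4]
BINARY_OP >> → 31 >> 4 = 1. Stack: [1]
STORE_FAST y → y=1. Stack: []
LOAD_FAST a → push 31. Stack: [31]
LOAD_CONST → push 6. Stack: [31, 6]
BINARY_OP % → 31 % 6 = 1. Stack: [1]
LOAD_FAST_LOAD_FAST y,y → push 1,1. Stack: [1, 1, 1]
BINARY_OP ^ → 1 ^ 1 = 0. Stack: [1, 0]
BINARY_OP + → 1 + 0 = 1. Stack: [1]
STORE_FAST q → q=1. Stack: []
LOAD_FAST y → push 1. Stack: [1]
LOAD_CONST → push 2. Stack: [1, 2]
BINARY_OP * → 1 * 2 = 2. Stack: [2]
STORE_FAST r → r=2. Stack: []
LOAD_FAST r → push 2. Stack: [2]
RETURN_VALUE → return 2.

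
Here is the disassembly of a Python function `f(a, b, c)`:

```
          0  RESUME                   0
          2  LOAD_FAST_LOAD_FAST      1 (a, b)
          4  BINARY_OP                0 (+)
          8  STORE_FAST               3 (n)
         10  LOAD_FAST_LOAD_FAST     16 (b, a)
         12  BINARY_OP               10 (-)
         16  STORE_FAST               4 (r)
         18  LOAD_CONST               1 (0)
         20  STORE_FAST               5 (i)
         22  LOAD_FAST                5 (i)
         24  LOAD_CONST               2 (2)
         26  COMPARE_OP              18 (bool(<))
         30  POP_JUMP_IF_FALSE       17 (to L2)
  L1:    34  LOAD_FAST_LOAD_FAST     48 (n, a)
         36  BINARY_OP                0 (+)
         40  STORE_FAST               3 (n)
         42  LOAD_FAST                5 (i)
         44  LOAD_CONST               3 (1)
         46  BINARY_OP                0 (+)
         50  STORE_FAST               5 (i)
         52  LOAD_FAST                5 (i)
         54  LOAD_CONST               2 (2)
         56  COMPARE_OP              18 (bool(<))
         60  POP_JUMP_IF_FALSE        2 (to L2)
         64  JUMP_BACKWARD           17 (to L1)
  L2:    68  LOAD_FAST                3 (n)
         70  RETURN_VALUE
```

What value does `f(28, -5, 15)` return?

79

LOAD_FAST_LOAD_FAST a,b → push 28,-5. Stack: [28, -5]
BINARY_OP + → 28 + -5 = 23. Stack: [23]
STORE_FAST n → n=23. Stack: []
LOAD_FAST_LOAD_FAST b,a → push -5,28. Stack: [-5, 28]
BINARY_OP - → -5 - 28 = -33. Stack: [-33]
STORE_FAST r → r=-33. Stack: []
LOAD_CONST → push 0. Stack: [0]
STORE_FAST i → i=0. Stack: []
LOAD_FAST i → push 0. Stack: [0]
LOAD_CONST → push 2. Stack: [0, 2]
COMPARE_OP bool(<) → 0 vs 2 = True. Stack: [True]
POP_JUMP_IF_FALSE → pop True; no jump. Stack: []
LOAD_FAST_LOAD_FAST n,a → push 23,28. Stack: [23, 28]
BINARY_OP + → 23 + 28 = 51. Stack: [51]
STORE_FAST n → n=51. Stack: []
LOAD_FAST i → push 0. Stack: [0]
LOAD_CONST → push 1. Stack: [0, 1]
BINARY_OP + → 0 + 1 = 1. Stack: [1]
STORE_FAST i → i=1. Stack: []
LOAD_FAST i → push 1. Stack: [1]
LOAD_CONST → push 2. Stack: [1, 2]
COMPARE_OP bool(<) → 1 vs 2 = True. Stack: [True]
POP_JUMP_IF_FALSE → pop True; no jump. Stack: []
LOAD_FAST_LOAD_FAST n,a → push 51,28. Stack: [51, 28]
BINARY_OP + → 51 + 28 = 79. Stack: [79]
STORE_FAST n → n=79. Stack: []
LOAD_FAST i → push 1. Stack: [1]
LOAD_CONST → push 1. Stack: [1, 1]
BINARY_OP + → 1 + 1 = 2. Stack: [2]
STORE_FAST i → i=2. Stack: []
LOAD_FAST i → push 2. Stack: [2]
LOAD_CONST → push 2. Stack: [2, 2]
COMPARE_OP bool(<) → 2 vs 2 = False. Stack: [False]
POP_JUMP_IF_FALSE → pop False; jump. Stack: []
LOAD_FAST n → push 79. Stack: [79]
RETURN_VALUE → return 79.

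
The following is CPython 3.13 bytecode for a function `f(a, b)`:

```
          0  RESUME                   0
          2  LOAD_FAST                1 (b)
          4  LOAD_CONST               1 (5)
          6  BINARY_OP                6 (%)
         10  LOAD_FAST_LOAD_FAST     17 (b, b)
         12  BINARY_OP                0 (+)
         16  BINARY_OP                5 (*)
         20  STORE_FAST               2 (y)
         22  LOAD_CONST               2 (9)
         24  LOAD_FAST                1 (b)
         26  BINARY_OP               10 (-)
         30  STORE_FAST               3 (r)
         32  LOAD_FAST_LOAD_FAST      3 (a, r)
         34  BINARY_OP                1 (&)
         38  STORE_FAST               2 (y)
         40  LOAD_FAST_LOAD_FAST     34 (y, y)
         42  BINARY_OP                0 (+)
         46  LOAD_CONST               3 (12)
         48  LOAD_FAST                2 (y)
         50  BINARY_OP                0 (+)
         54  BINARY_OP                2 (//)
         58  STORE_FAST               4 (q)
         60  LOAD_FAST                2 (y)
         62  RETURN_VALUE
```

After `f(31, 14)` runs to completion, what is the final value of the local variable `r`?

-5

LOAD_FAST b → push 14. Stack: [14]
LOAD_CONST → push 5. Stack: [14, 5]
BINARY_OP % → 14 % 5 = 4. Stack: [4]
LOAD_FAST_LOAD_FAST b,b → push 14,14. Stack: [4, 14, 14]
BINARY_OP + → 14 + 14 = 28. Stack: [4, 28]
BINARY_OP * → 4 * 28 = 112. Stack: [112]
STORE_FAST y → y=112. Stack: []
LOAD_CONST → push 9. Stack: [9]
LOAD_FAST b → push 14. Stack: [9, 14]
BINARY_OP - → 9 - 14 = -5. Stack: [-5]
STORE_FAST r → r=-5. Stack: []
LOAD_FAST_LOAD_FAST a,r → push 31,-5. Stack: [31, -5]
BINARY_OP & → 31 & -5 = 27. Stack: [27]
STORE_FAST y → y=27. Stack: []
LOAD_FAST_LOAD_FAST y,y → push 27,27. Stack: [27, 27]
BINARY_OP + → 27 + 27 = 54. Stack: [54]
LOAD_CONST → push 12. Stack: [54, 12]
LOAD_FAST y → push 27. Stack: [54, 12, 27]
BINARY_OP + → 12 + 27 = 39. Stack: [54, 39]
BINARY_OP // → 54 // 39 = 1. Stack: [1]
STORE_FAST q → q=1. Stack: []
LOAD_FAST y → push 27. Stack: [27]
RETURN_VALUE → return 27.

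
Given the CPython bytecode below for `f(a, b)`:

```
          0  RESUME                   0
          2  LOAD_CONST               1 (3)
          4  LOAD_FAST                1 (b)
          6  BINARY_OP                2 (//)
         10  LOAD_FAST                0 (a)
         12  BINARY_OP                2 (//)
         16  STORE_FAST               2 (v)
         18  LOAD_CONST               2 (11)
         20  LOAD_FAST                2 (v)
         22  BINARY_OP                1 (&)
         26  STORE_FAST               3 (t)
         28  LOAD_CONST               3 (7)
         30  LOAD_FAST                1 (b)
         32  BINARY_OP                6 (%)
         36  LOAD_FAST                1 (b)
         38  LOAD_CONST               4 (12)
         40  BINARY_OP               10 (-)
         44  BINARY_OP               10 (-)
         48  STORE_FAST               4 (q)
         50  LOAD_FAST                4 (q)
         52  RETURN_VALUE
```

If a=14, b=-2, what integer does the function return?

13

LOAD_CONST → push 3. Stack: [3]
LOAD_FAST b → push -2. Stack: [3, -2]
BINARY_OP // → 3 // -2 = -2. Stack: [-2]
LOAD_FAST a → push 14. Stack: [-2, 14]
BINARY_OP // → -2 // 14 = -1. Stack: [-1]
STORE_FAST v → v=-1. Stack: []
LOAD_CONST → push 11. Stack: [11]
LOAD_FAST v → push -1. Stack: [11, -1]
BINARY_OP & → 11 & -1 = 11. Stack: [11]
STORE_FAST t → t=11. Stack: []
LOAD_CONST → push 7. Stack: [7]
LOAD_FAST b → push -2. Stack: [7, -2]
BINARY_OP % → 7 % -2 = -1. Stack: [-1]
LOAD_FAST b → push -2. Stack: [-1, -2]
LOAD_CONST → push 12. Stack: [-1, -2, 12]
BINARY_OP - → -2 - 12 = -14. Stack: [-1, -14]
BINARY_OP - → -1 - -14 = 13. Stack: [13]
STORE_FAST q → q=13. Stack: []
LOAD_FAST q → push 13. Stack: [13]
RETURN_VALUE → return 13.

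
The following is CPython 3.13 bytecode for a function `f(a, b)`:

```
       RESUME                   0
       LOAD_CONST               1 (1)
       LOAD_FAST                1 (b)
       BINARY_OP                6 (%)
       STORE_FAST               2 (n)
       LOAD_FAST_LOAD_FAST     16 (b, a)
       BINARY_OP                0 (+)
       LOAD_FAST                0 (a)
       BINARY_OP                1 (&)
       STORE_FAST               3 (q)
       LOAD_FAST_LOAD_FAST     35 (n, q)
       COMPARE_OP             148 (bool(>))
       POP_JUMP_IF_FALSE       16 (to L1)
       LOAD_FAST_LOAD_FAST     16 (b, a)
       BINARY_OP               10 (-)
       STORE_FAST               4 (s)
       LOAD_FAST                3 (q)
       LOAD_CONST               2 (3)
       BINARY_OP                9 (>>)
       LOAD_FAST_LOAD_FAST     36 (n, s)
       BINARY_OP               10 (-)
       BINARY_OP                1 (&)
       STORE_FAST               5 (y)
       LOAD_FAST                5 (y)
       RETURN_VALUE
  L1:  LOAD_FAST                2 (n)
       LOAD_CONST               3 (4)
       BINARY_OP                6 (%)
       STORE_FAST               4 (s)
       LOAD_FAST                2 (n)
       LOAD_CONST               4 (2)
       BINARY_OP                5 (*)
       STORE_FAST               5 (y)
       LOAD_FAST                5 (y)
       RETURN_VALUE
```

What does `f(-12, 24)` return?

LOAD_CONST → push 1. Stack: [1]
LOAD_FAST b → push 24. Stack: [1, 24]
BINARY_OP % → 1 % 24 = 1. Stack: [1]
STORE_FAST n → n=1. Stack: []
LOAD_FAST_LOAD_FAST b,a → push 24,-12. Stack: [24, -12]
BINARY_OP + → 24 + -12 = 12. Stack: [12]
LOAD_FAST a → push -12. Stack: [12, -12]
BINARY_OP & → 12 & -12 = 4. Stack: [4]
STORE_FAST q → q=4. Stack: []
LOAD_FAST_LOAD_FAST n,q → push 1,4. Stack: [1, 4]
COMPARE_OP bool(>) → 1 vs 4 = False. Stack: [False]
POP_JUMP_IF_FALSE → pop False; jump. Stack: []
LOAD_FAST n → push 1. Stack: [1]
LOAD_CONST → push 4. Stack: [1, 4]
BINARY_OP % → 1 % 4 = 1. Stack: [1]
STORE_FAST s → s=1. Stack: []
LOAD_FAST n → push 1. Stack: [1]
LOAD_CONST → push 2. Stack: [1, 2]
BINARY_OP * → 1 * 2 = 2. Stack: [2]
STORE_FAST y → y=2. Stack: []
LOAD_FAST y → push 2. Stack: [2]
RETURN_VALUE → return 2.

2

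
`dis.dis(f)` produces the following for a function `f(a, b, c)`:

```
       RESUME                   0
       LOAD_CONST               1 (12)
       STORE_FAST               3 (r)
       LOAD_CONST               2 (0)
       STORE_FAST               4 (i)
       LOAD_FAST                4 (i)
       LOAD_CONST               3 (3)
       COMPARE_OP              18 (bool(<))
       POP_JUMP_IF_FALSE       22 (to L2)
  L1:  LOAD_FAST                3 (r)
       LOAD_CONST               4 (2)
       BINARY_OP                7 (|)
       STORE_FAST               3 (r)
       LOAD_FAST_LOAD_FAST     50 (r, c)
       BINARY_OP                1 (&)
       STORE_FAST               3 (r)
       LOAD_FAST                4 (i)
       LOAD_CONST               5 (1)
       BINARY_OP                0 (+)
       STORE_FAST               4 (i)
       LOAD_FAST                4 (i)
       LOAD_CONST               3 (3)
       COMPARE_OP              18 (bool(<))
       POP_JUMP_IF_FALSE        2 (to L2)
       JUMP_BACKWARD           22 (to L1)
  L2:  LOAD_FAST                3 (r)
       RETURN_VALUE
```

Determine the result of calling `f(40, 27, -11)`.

LOAD_CONST → push 12. Stack: [12]
STORE_FAST r → r=12. Stack: []
LOAD_CONST → push 0. Stack: [0]
STORE_FAST i → i=0. Stack: []
LOAD_FAST i → push 0. Stack: [0]
LOAD_CONST → push 3. Stack: [0, 3]
COMPARE_OP bool(<) → 0 vs 3 = True. Stack: [True]
POP_JUMP_IF_FALSE → pop True; no jump. Stack: []
LOAD_FAST r → push 12. Stack: [12]
LOAD_CONST → push 2. Stack: [12, 2]
BINARY_OP | → 12 | 2 = 14. Stack: [14]
STORE_FAST r → r=14. Stack: []
LOAD_FAST_LOAD_FAST r,c → push 14,-11. Stack: [14, -11]
BINARY_OP & → 14 & -11 = 4. Stack: [4]
STORE_FAST r → r=4. Stack: []
LOAD_FAST i → push 0. Stack: [0]
LOAD_CONST → push 1. Stack: [0, 1]
BINARY_OP + → 0 + 1 = 1. Stack: [1]
STORE_FAST i → i=1. Stack: []
LOAD_FAST i → push 1. Stack: [1]
LOAD_CONST → push 3. Stack: [1, 3]
COMPARE_OP bool(<) → 1 vs 3 = True. Stack: [True]
POP_JUMP_IF_FALSE → pop True; no jump. Stack: []
LOAD_FAST r → push 4. Stack: [4]
LOAD_CONST → push 2. Stack: [4, 2]
BINARY_OP | → 4 | 2 = 6. Stack: [6]
STORE_FAST r → r=6. Stack: []
LOAD_FAST_LOAD_FAST r,c → push 6,-11. Stack: [6, -11]
BINARY_OP & → 6 & -11 = 4. Stack: [4]
STORE_FAST r → r=4. Stack: []
LOAD_FAST i → push 1. Stack: [1]
LOAD_CONST → push 1. Stack: [1, 1]
BINARY_OP + → 1 + 1 = 2. Stack: [2]
STORE_FAST i → i=2. Stack: []
LOAD_FAST i → push 2. Stack: [2]
LOAD_CONST → push 3. Stack: [2, 3]
COMPARE_OP bool(<) → 2 vs 3 = True. Stack: [True]
POP_JUMP_IF_FALSE → pop True; no jump. Stack: []
LOAD_FAST r → push 4. Stack: [4]
LOAD_CONST → push 2. Stack: [4, 2]
BINARY_OP | → 4 | 2 = 6. Stack: [6]
STORE_FAST r → r=6. Stack: []
LOAD_FAST_LOAD_FAST r,c → push 6,-11. Stack: [6, -11]
BINARY_OP & → 6 & -11 = 4. Stack: [4]
STORE_FAST r → r=4. Stack: []
LOAD_FAST i → push 2. Stack: [2]
LOAD_CONST → push 1. Stack: [2, 1]
BINARY_OP + → 2 + 1 = 3. Stack: [3]
STORE_FAST i → i=3. Stack: []
LOAD_FAST i → push 3. Stack: [3]
LOAD_CONST → push 3. Stack: [3, 3]
COMPARE_OP bool(<) → 3 vs 3 = False. Stack: [False]
POP_JUMP_IF_FALSE → pop False; jump. Stack: []
LOAD_FAST r → push 4. Stack: [4]
RETURN_VALUE → return 4.

4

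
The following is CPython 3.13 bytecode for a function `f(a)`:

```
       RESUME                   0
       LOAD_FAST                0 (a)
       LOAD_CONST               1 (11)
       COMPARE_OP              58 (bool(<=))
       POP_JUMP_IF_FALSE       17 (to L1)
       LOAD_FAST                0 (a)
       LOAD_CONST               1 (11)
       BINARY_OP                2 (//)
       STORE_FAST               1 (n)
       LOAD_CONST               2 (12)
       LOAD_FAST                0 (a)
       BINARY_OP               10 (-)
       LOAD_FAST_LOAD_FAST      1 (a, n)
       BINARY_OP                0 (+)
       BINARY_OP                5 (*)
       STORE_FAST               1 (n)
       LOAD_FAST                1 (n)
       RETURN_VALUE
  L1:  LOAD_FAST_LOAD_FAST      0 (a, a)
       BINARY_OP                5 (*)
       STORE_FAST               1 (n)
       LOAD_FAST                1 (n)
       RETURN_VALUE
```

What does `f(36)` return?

1296

LOAD_FAST a → push 36. Stack: [36]
LOAD_CONST → push 11. Stack: [36, 11]
COMPARE_OP bool(<=) → 36 vs 11 = False. Stack: [False]
POP_JUMP_IF_FALSE → pop False; jump. Stack: []
LOAD_FAST_LOAD_FAST a,a → push 36,36. Stack: [36, 36]
BINARY_OP * → 36 * 36 = 1296. Stack: [1296]
STORE_FAST n → n=1296. Stack: []
LOAD_FAST n → push 1296. Stack: [1296]
RETURN_VALUE → return 1296.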